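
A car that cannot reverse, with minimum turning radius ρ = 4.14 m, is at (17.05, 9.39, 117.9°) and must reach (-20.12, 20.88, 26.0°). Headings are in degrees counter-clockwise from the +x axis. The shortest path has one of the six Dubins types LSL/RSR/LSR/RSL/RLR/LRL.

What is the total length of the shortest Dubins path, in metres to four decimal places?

Let ψ = atan2(Δy, Δx) = atan2(11.49, -37.17) = 162.8226° be the start→goal bearing.
Normalize: d = |goal − start| / ρ = 38.905385/4.14 = 9.397436, α = (θ_start − ψ) mod 360° = 315.0774° = 5.499139 rad, β = (θ_goal − ψ) mod 360° = 223.1774° = 3.895181 rad.
Common terms: sin α = -0.706150, cos α = 0.708062, sin β = -0.684260, cos β = -0.729238, cos(α−β) = -0.033155, d² = 88.311804. Work in radians in the unit-radius frame; every candidate has L = ρ·(t + p + q).
LSL: p² = 2 + d² − 2cos(α−β) + 2d(sin α − sin β) = 89.966687; p = √p² = 9.485077; φ = atan2(cos β − cos α, d + sin α − sin β) = -0.152119 rad; t = (φ − α) mod 2π = 0.631928 rad, q = (β − φ) mod 2π = 4.047300 rad → L = 4.14·(0.631928 + 9.485077 + 4.047300) = 4.14·14.164305 = 58.640222 m
RSR: p² = 2 + d² − 2cos(α−β) + 2d(sin β − sin α) = 90.789543; p = √p² = 9.528355; φ = atan2(cos α − cos β, d − sin α + sin β) = 0.151422 rad; t = (α − φ) mod 2π = 5.347716 rad, q = (φ − β) mod 2π = 2.539427 rad → L = 4.14·(5.347716 + 9.528355 + 2.539427) = 4.14·17.415498 = 72.100160 m
LSR: p² = d² − 2 + 2cos(α−β) + 2d(sin α + sin β) = 60.112907; p = √p² = 7.753251; φ = atan2(−cos α − cos β, d + sin α + sin β) − atan2(−2, p) = 0.255098 rad; t = (φ − α) mod 2π = 1.039144 rad, q = (φ − β) mod 2π = 2.643102 rad → L = 4.14·(1.039144 + 7.753251 + 2.643102) = 4.14·11.435497 = 47.342959 m
RSL: p² = d² − 2 + 2cos(α−β) − 2d(sin α + sin β) = 112.378080; p = √p² = 10.600853; φ = atan2(cos α + cos β, d − sin α − sin β) − atan2(2, p) = -0.188435 rad; t = (α − φ) mod 2π = 5.687574 rad, q = (β − φ) mod 2π = 4.083616 rad → L = 4.14·(5.687574 + 10.600853 + 4.083616) = 4.14·20.372043 = 84.340258 m
RLR: c = (6 − d² + 2cos(α−β) + 2d(sin α − sin β))/8 = -10.348693, |c| > 1 → infeasible
LRL: c = (6 − d² + 2cos(α−β) − 2d(sin α − sin β))/8 = -10.245836, |c| > 1 → infeasible
Shortest: LSR with L = 47.342959 m ≈ 47.3430 m

47.3430 m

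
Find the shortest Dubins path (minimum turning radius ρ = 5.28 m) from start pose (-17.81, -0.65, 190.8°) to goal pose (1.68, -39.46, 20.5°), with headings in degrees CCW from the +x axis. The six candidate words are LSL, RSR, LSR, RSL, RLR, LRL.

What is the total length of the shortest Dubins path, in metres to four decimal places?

Let ψ = atan2(Δy, Δx) = atan2(-38.81, 19.49) = -63.3346° be the start→goal bearing.
Normalize: d = |goal − start| / ρ = 43.428979/5.28 = 8.225185, α = (θ_start − ψ) mod 360° = 254.1346° = 4.435486 rad, β = (θ_goal − ψ) mod 360° = 83.8346° = 1.463191 rad.
Common terms: sin α = -0.961907, cos α = -0.273378, sin β = 0.994216, cos β = 0.107398, cos(α−β) = -0.985703, d² = 67.653675. Work in radians in the unit-radius frame; every candidate has L = ρ·(t + p + q).
LSL: p² = 2 + d² − 2cos(α−β) + 2d(sin α − sin β) = 39.446135; p = √p² = 6.280616; φ = atan2(cos β − cos α, d + sin α − sin β) = 0.060664 rad; t = (φ − α) mod 2π = 1.908363 rad, q = (β − φ) mod 2π = 1.402526 rad → L = 5.28·(1.908363 + 6.280616 + 1.402526) = 5.28·9.591505 = 50.643148 m
RSR: p² = 2 + d² − 2cos(α−β) + 2d(sin β − sin α) = 103.804028; p = √p² = 10.188426; φ = atan2(cos α − cos β, d − sin α + sin β) = -0.037382 rad; t = (α − φ) mod 2π = 4.472868 rad, q = (φ − β) mod 2π = 4.782613 rad → L = 5.28·(4.472868 + 10.188426 + 4.782613) = 5.28·19.443907 = 102.663830 m
LSR: p² = d² − 2 + 2cos(α−β) + 2d(sin α + sin β) = 64.213767; p = √p² = 8.013349; φ = atan2(−cos α − cos β, d + sin α + sin β) − atan2(−2, p) = 0.264684 rad; t = (φ − α) mod 2π = 2.112383 rad, q = (φ − β) mod 2π = 5.084679 rad → L = 5.28·(2.112383 + 8.013349 + 5.084679) = 5.28·15.210412 = 80.310974 m
RSL: p² = d² − 2 + 2cos(α−β) − 2d(sin α + sin β) = 63.150768; p = √p² = 7.946746; φ = atan2(cos α + cos β, d − sin α − sin β) − atan2(2, p) = -0.266811 rad; t = (α − φ) mod 2π = 4.702297 rad, q = (β − φ) mod 2π = 1.730002 rad → L = 5.28·(4.702297 + 7.946746 + 1.730002) = 5.28·14.379045 = 75.921357 m
RLR: c = (6 − d² + 2cos(α−β) + 2d(sin α − sin β))/8 = -11.975504, |c| > 1 → infeasible
LRL: c = (6 − d² + 2cos(α−β) − 2d(sin α − sin β))/8 = -3.930767, |c| > 1 → infeasible
Shortest: LSL with L = 50.643148 m ≈ 50.6431 m

50.6431 m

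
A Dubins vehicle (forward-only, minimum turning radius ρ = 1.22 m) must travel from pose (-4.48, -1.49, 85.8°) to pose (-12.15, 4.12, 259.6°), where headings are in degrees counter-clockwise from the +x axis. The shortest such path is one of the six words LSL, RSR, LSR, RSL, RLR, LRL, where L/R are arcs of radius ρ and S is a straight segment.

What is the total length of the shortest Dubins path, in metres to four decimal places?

11.1634 m

Let ψ = atan2(Δy, Δx) = atan2(5.61, -7.67) = 143.8175° be the start→goal bearing.
Normalize: d = |goal − start| / ρ = 9.502684/1.22 = 7.789085, α = (θ_start − ψ) mod 360° = 301.9825° = 5.270589 rad, β = (θ_goal − ψ) mod 360° = 115.7825° = 2.020786 rad.
Common terms: sin α = -0.848210, cos α = 0.529661, sin β = 0.900451, cos β = -0.434957, cos(α−β) = -0.994151, d² = 60.669847. Work in radians in the unit-radius frame; every candidate has L = ρ·(t + p + q).
LSL: p² = 2 + d² − 2cos(α−β) + 2d(sin α − sin β) = 37.417208; p = √p² = 6.116961; φ = atan2(cos β − cos α, d + sin α − sin β) = -0.158357 rad; t = (φ − α) mod 2π = 0.854239 rad, q = (β − φ) mod 2π = 2.179143 rad → L = 1.22·(0.854239 + 6.116961 + 2.179143) = 1.22·9.150343 = 11.163418 m
RSR: p² = 2 + d² − 2cos(α−β) + 2d(sin β − sin α) = 91.899090; p = √p² = 9.586401; φ = atan2(cos α − cos β, d − sin α + sin β) = 0.100794 rad; t = (α − φ) mod 2π = 5.169795 rad, q = (φ − β) mod 2π = 4.363193 rad → L = 1.22·(5.169795 + 9.586401 + 4.363193) = 1.22·19.119390 = 23.325655 m
LSR: p² = d² − 2 + 2cos(α−β) + 2d(sin α + sin β) = 57.495376; p = √p² = 7.582571; φ = atan2(−cos α − cos β, d + sin α + sin β) − atan2(−2, p) = 0.245812 rad; t = (φ − α) mod 2π = 1.258408 rad, q = (φ − β) mod 2π = 4.508211 rad → L = 1.22·(1.258408 + 7.582571 + 4.508211) = 1.22·13.349190 = 16.286012 m
RSL: p² = d² − 2 + 2cos(α−β) − 2d(sin α + sin β) = 55.867713; p = √p² = 7.474471; φ = atan2(cos α + cos β, d − sin α − sin β) − atan2(2, p) = -0.249212 rad; t = (α − φ) mod 2π = 5.519802 rad, q = (β − φ) mod 2π = 2.269999 rad → L = 1.22·(5.519802 + 7.474471 + 2.269999) = 1.22·15.264271 = 18.622411 m
RLR: c = (6 − d² + 2cos(α−β) + 2d(sin α − sin β))/8 = -10.487386, |c| > 1 → infeasible
LRL: c = (6 − d² + 2cos(α−β) − 2d(sin α − sin β))/8 = -3.677151, |c| > 1 → infeasible
Shortest: LSL with L = 11.163418 m ≈ 11.1634 m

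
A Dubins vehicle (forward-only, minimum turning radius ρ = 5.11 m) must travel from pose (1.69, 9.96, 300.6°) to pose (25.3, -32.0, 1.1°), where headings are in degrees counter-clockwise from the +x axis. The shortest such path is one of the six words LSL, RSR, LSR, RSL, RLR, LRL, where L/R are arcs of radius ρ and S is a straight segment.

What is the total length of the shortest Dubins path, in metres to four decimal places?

49.2351 m

Let ψ = atan2(Δy, Δx) = atan2(-41.96, 23.61) = -60.6345° be the start→goal bearing.
Normalize: d = |goal − start| / ρ = 48.146378/5.11 = 9.421992, α = (θ_start − ψ) mod 360° = 1.2345° = 0.021546 rad, β = (θ_goal − ψ) mod 360° = 61.7345° = 1.077470 rad.
Common terms: sin α = 0.021544, cos α = 0.999768, sin β = 0.880762, cos β = 0.473558, cos(α−β) = 0.492424, d² = 88.773929. Work in radians in the unit-radius frame; every candidate has L = ρ·(t + p + q).
LSL: p² = 2 + d² − 2cos(α−β) + 2d(sin α − sin β) = 73.597982; p = √p² = 8.578927; φ = atan2(cos β − cos α, d + sin α − sin β) = -0.061376 rad; t = (φ − α) mod 2π = 6.200264 rad, q = (β − φ) mod 2π = 1.138846 rad → L = 5.11·(6.200264 + 8.578927 + 1.138846) = 5.11·15.918036 = 81.341164 m
RSR: p² = 2 + d² − 2cos(α−β) + 2d(sin β − sin α) = 105.980181; p = √p² = 10.294668; φ = atan2(cos α − cos β, d − sin α + sin β) = 0.051137 rad; t = (α − φ) mod 2π = 6.253594 rad, q = (φ − β) mod 2π = 5.256853 rad → L = 5.11·(6.253594 + 10.294668 + 5.256853) = 5.11·21.805114 = 111.424133 m
LSR: p² = d² − 2 + 2cos(α−β) + 2d(sin α + sin β) = 104.761820; p = √p² = 10.235322; φ = atan2(−cos α − cos β, d + sin α + sin β) − atan2(−2, p) = 0.051223 rad; t = (φ − α) mod 2π = 0.029677 rad, q = (φ − β) mod 2π = 5.256938 rad → L = 5.11·(0.029677 + 10.235322 + 5.256938) = 5.11·15.521937 = 79.317100 m
RSL: p² = d² − 2 + 2cos(α−β) − 2d(sin α + sin β) = 70.755732; p = √p² = 8.411643; φ = atan2(cos α + cos β, d − sin α − sin β) − atan2(2, p) = -0.062193 rad; t = (α − φ) mod 2π = 0.083738 rad, q = (β − φ) mod 2π = 1.139663 rad → L = 5.11·(0.083738 + 8.411643 + 1.139663) = 5.11·9.635044 = 49.235073 m
RLR: c = (6 − d² + 2cos(α−β) + 2d(sin α − sin β))/8 = -12.247523, |c| > 1 → infeasible
LRL: c = (6 − d² + 2cos(α−β) − 2d(sin α − sin β))/8 = -8.199748, |c| > 1 → infeasible
Shortest: RSL with L = 49.235073 m ≈ 49.2351 m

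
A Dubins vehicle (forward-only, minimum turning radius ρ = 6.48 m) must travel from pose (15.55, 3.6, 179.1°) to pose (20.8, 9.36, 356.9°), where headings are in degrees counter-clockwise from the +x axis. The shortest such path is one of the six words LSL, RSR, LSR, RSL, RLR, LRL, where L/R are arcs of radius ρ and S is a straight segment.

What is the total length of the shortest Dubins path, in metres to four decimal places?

Let ψ = atan2(Δy, Δx) = atan2(5.76, 5.25) = 47.6521° be the start→goal bearing.
Normalize: d = |goal − start| / ρ = 7.793594/6.48 = 1.202715, α = (θ_start − ψ) mod 360° = 131.4479° = 2.294198 rad, β = (θ_goal − ψ) mod 360° = 309.2479° = 5.397393 rad.
Common terms: sin α = 0.749558, cos α = -0.661938, sin β = -0.774416, cos β = 0.632677, cos(α−β) = -0.999263, d² = 1.446523. Work in radians in the unit-radius frame; every candidate has L = ρ·(t + p + q).
LSL: p² = 2 + d² − 2cos(α−β) + 2d(sin α − sin β) = 9.110863; p = √p² = 3.018421; φ = atan2(cos β − cos α, d + sin α − sin β) = 0.443280 rad; t = (φ − α) mod 2π = 4.432267 rad, q = (β − φ) mod 2π = 4.954114 rad → L = 6.48·(4.432267 + 3.018421 + 4.954114) = 6.48·12.404801 = 80.383113 m
RSR: p² = 2 + d² − 2cos(α−β) + 2d(sin β − sin α) = 1.779235; p = √p² = 1.333880; φ = atan2(cos α − cos β, d − sin α + sin β) = -1.814034 rad; t = (α − φ) mod 2π = 4.108232 rad, q = (φ − β) mod 2π = 5.354943 rad → L = 6.48·(4.108232 + 1.333880 + 5.354943) = 6.48·10.797055 = 69.964916 m
LSR: p² = d² − 2 + 2cos(α−β) + 2d(sin α + sin β) = -2.611796 < 0 → infeasible
RSL: p² = d² − 2 + 2cos(α−β) − 2d(sin α + sin β) = -2.492208 < 0 → infeasible
RLR: c = (6 − d² + 2cos(α−β) + 2d(sin α − sin β))/8 = 0.777596; p = 2π − arccos c = 5.603222 rad; φ = atan2(cos α − cos β, d − sin α + sin β) = -1.814034 rad; t = (α − φ + p/2) mod 2π = 0.626657 rad, q = (α − β − t + p) mod 2π = 1.873369 rad → L = 6.48·(0.626657 + 5.603222 + 1.873369) = 6.48·8.103248 = 52.509047 m
LRL: c = (6 − d² + 2cos(α−β) − 2d(sin α − sin β))/8 = -0.138858; p = 2π − arccos c = 4.573081 rad; φ = atan2(cos β − cos α, d + sin α − sin β) = 0.443280 rad; t = (φ − α + p/2) mod 2π = 0.435622 rad, q = (β − α − t + p) mod 2π = 0.957469 rad → L = 6.48·(0.435622 + 4.573081 + 0.957469) = 6.48·5.966172 = 38.660794 m
Shortest: LRL with L = 38.660794 m ≈ 38.6608 m

38.6608 m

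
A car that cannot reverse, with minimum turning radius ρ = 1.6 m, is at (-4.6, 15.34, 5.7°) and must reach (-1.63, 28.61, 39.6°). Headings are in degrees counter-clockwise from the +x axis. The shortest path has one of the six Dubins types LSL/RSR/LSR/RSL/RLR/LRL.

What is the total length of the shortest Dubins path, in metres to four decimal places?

Let ψ = atan2(Δy, Δx) = atan2(13.27, 2.97) = 77.3844° be the start→goal bearing.
Normalize: d = |goal − start| / ρ = 13.598301/1.6 = 8.498938, α = (θ_start − ψ) mod 360° = 288.3156° = 5.032057 rad, β = (θ_goal − ψ) mod 360° = 322.2156° = 5.623724 rad.
Common terms: sin α = -0.949340, cos α = 0.314252, sin β = -0.612691, cos β = 0.790322, cos(α−β) = 0.830012, d² = 72.231953. Work in radians in the unit-radius frame; every candidate has L = ρ·(t + p + q).
LSL: p² = 2 + d² − 2cos(α−β) + 2d(sin α − sin β) = 66.849621; p = √p² = 8.176162; φ = atan2(cos β − cos α, d + sin α − sin β) = 0.058260 rad; t = (φ − α) mod 2π = 1.309388 rad, q = (β − φ) mod 2π = 5.565464 rad → L = 1.6·(1.309388 + 8.176162 + 5.565464) = 1.6·15.051014 = 24.081622 m
RSR: p² = 2 + d² − 2cos(α−β) + 2d(sin β − sin α) = 78.294236; p = √p² = 8.848403; φ = atan2(cos α − cos β, d − sin α + sin β) = -0.053829 rad; t = (α − φ) mod 2π = 5.085886 rad, q = (φ − β) mod 2π = 0.605632 rad → L = 1.6·(5.085886 + 8.848403 + 0.605632) = 1.6·14.539922 = 23.263875 m
LSR: p² = d² − 2 + 2cos(α−β) + 2d(sin α + sin β) = 45.340766; p = √p² = 6.733555; φ = atan2(−cos α − cos β, d + sin α + sin β) − atan2(−2, p) = 0.130815 rad; t = (φ − α) mod 2π = 1.381943 rad, q = (φ − β) mod 2π = 0.790276 rad → L = 1.6·(1.381943 + 6.733555 + 0.790276) = 1.6·8.905774 = 14.249239 m
RSL: p² = d² − 2 + 2cos(α−β) − 2d(sin α + sin β) = 98.443189; p = √p² = 9.921854; φ = atan2(cos α + cos β, d − sin α − sin β) − atan2(2, p) = -0.089560 rad; t = (α − φ) mod 2π = 5.121617 rad, q = (β − φ) mod 2π = 5.713283 rad → L = 1.6·(5.121617 + 9.921854 + 5.713283) = 1.6·20.756754 = 33.210807 m
RLR: c = (6 − d² + 2cos(α−β) + 2d(sin α − sin β))/8 = -8.786780, |c| > 1 → infeasible
LRL: c = (6 − d² + 2cos(α−β) − 2d(sin α − sin β))/8 = -7.356203, |c| > 1 → infeasible
Shortest: LSR with L = 14.249239 m ≈ 14.2492 m

14.2492 m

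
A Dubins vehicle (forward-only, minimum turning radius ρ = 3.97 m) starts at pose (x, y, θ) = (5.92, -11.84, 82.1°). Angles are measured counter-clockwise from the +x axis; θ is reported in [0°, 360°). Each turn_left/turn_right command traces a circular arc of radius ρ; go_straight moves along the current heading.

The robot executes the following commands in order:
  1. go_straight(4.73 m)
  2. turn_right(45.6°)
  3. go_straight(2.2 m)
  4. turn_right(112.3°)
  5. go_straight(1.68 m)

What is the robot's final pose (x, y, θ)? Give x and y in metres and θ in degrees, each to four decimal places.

(16.5317, -7.0467, 284.2000°)

set_pose: (x, y, θ) = (5.9200, -11.8400, 82.1000°), ρ = 3.97
go_straight(4.73): x += 4.73·cos θ, y += 4.73·sin θ → (6.5701, -7.1549, 82.1000°)
turn_right(45.6°): centre at ρ to the right, rotate −45.6° → (8.1410, -4.5092, 36.5000°)
go_straight(2.2): x += 2.2·cos θ, y += 2.2·sin θ → (9.9095, -3.2006, 36.5000°)
turn_right(112.3°): centre at ρ to the right, rotate −112.3° → (16.1196, -5.4181, -75.8000° ≡ 284.2000°)
go_straight(1.68): x += 1.68·cos θ, y += 1.68·sin θ → (16.5317, -7.0467, 284.2000°)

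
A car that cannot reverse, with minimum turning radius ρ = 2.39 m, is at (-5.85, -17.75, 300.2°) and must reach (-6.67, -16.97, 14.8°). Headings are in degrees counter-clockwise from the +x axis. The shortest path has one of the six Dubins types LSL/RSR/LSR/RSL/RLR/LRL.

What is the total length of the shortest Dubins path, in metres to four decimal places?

14.0307 m

Let ψ = atan2(Δy, Δx) = atan2(0.78, -0.82) = 136.4321° be the start→goal bearing.
Normalize: d = |goal − start| / ρ = 1.131724/2.39 = 0.473525, α = (θ_start − ψ) mod 360° = 163.7679° = 2.858289 rad, β = (θ_goal − ψ) mod 360° = 238.3679° = 4.160305 rad.
Common terms: sin α = 0.279529, cos α = -0.960137, sin β = -0.851433, cos β = -0.524463, cos(α−β) = 0.265556, d² = 0.224226. Work in radians in the unit-radius frame; every candidate has L = ρ·(t + p + q).
LSL: p² = 2 + d² − 2cos(α−β) + 2d(sin α − sin β) = 2.764191; p = √p² = 1.662586; φ = atan2(cos β − cos α, d + sin α − sin β) = 0.265142 rad; t = (φ − α) mod 2π = 3.690038 rad, q = (β − φ) mod 2π = 3.895163 rad → L = 2.39·(3.690038 + 1.662586 + 3.895163) = 2.39·9.247787 = 22.102210 m
RSR: p² = 2 + d² − 2cos(α−β) + 2d(sin β − sin α) = 0.622036; p = √p² = 0.788693; φ = atan2(cos α − cos β, d − sin α + sin β) = -2.556351 rad; t = (α − φ) mod 2π = 5.414640 rad, q = (φ − β) mod 2π = 5.849715 rad → L = 2.39·(5.414640 + 0.788693 + 5.849715) = 2.39·12.053048 = 28.806784 m
LSR: p² = d² − 2 + 2cos(α−β) + 2d(sin α + sin β) = -1.786284 < 0 → infeasible
RSL: p² = d² − 2 + 2cos(α−β) − 2d(sin α + sin β) = -0.703040 < 0 → infeasible
RLR: c = (6 − d² + 2cos(α−β) + 2d(sin α − sin β))/8 = 0.922245; p = 2π − arccos c = 5.886238 rad; φ = atan2(cos α − cos β, d − sin α + sin β) = -2.556351 rad; t = (α − φ + p/2) mod 2π = 2.074574 rad, q = (α − β − t + p) mod 2π = 2.509648 rad → L = 2.39·(2.074574 + 5.886238 + 2.509648) = 2.39·10.470460 = 25.024400 m
LRL: c = (6 − d² + 2cos(α−β) − 2d(sin α − sin β))/8 = 0.654476; p = 2π − arccos c = 5.425879 rad; φ = atan2(cos β − cos α, d + sin α − sin β) = 0.265142 rad; t = (φ − α + p/2) mod 2π = 0.119792 rad, q = (β − α − t + p) mod 2π = 0.324917 rad → L = 2.39·(0.119792 + 5.425879 + 0.324917) = 2.39·5.870587 = 14.030704 m
Shortest: LRL with L = 14.030704 m ≈ 14.0307 m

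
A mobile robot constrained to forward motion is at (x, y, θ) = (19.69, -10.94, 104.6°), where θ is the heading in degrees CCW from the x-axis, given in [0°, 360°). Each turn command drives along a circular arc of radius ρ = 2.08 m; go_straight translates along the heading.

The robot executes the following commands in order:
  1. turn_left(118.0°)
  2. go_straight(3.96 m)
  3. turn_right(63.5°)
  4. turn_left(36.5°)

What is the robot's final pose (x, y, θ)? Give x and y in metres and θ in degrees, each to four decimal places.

set_pose: (x, y, θ) = (19.6900, -10.9400, 104.6000°), ρ = 2.08
turn_left(118.0°): centre at ρ to the left, rotate +118.0° → (16.2693, -9.9332, 222.6000°)
go_straight(3.96): x += 3.96·cos θ, y += 3.96·sin θ → (13.3543, -12.6137, 222.6000°)
turn_right(63.5°): centre at ρ to the right, rotate −63.5° → (11.2044, -13.0257, 159.1000°)
turn_left(36.5°): centre at ρ to the left, rotate +36.5° → (9.9030, -12.9655, 195.6000°)

(9.9030, -12.9655, 195.6000°)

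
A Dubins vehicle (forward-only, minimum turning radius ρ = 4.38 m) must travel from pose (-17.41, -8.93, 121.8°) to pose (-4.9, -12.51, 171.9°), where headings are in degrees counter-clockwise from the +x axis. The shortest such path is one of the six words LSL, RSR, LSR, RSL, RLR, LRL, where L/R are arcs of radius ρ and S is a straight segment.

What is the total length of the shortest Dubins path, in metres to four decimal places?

33.2222 m

Let ψ = atan2(Δy, Δx) = atan2(-3.58, 12.51) = -15.9696° be the start→goal bearing.
Normalize: d = |goal − start| / ρ = 13.012167/4.38 = 2.970814, α = (θ_start − ψ) mod 360° = 137.7696° = 2.404533 rad, β = (θ_goal − ψ) mod 360° = 187.8696° = 3.278943 rad.
Common terms: sin α = 0.672114, cos α = -0.740448, sin β = -0.136919, cos β = -0.990582, cos(α−β) = 0.641450, d² = 8.825739. Work in radians in the unit-radius frame; every candidate has L = ρ·(t + p + q).
LSL: p² = 2 + d² − 2cos(α−β) + 2d(sin α − sin β) = 14.349810; p = √p² = 3.788114; φ = atan2(cos β − cos α, d + sin α − sin β) = -0.066079 rad; t = (φ − α) mod 2π = 3.812573 rad, q = (β − φ) mod 2π = 3.345022 rad → L = 4.38·(3.812573 + 3.788114 + 3.345022) = 4.38·10.945710 = 47.942208 m
RSR: p² = 2 + d² − 2cos(α−β) + 2d(sin β − sin α) = 4.735869; p = √p² = 2.176205; φ = atan2(cos α − cos β, d − sin α + sin β) = 0.115195 rad; t = (α − φ) mod 2π = 2.289338 rad, q = (φ − β) mod 2π = 3.119438 rad → L = 4.38·(2.289338 + 2.176205 + 3.119438) = 4.38·7.584980 = 33.222214 m
LSR: p² = d² − 2 + 2cos(α−β) + 2d(sin α + sin β) = 11.288567; p = √p² = 3.359846; φ = atan2(−cos α − cos β, d + sin α + sin β) − atan2(−2, p) = 0.995552 rad; t = (φ − α) mod 2π = 4.874204 rad, q = (φ − β) mod 2π = 3.999794 rad → L = 4.38·(4.874204 + 3.359846 + 3.999794) = 4.38·12.233845 = 53.584240 m
RSL: p² = d² − 2 + 2cos(α−β) − 2d(sin α + sin β) = 4.928708; p = √p² = 2.220069; φ = atan2(cos α + cos β, d − sin α − sin β) − atan2(2, p) = -1.351178 rad; t = (α − φ) mod 2π = 3.755711 rad, q = (β − φ) mod 2π = 4.630121 rad → L = 4.38·(3.755711 + 2.220069 + 4.630121) = 4.38·10.605901 = 46.453846 m
RLR: c = (6 − d² + 2cos(α−β) + 2d(sin α − sin β))/8 = 0.408016; p = 2π − arccos c = 5.132669 rad; φ = atan2(cos α − cos β, d − sin α + sin β) = 0.115195 rad; t = (α − φ + p/2) mod 2π = 4.855672 rad, q = (α − β − t + p) mod 2π = 5.685772 rad → L = 4.38·(4.855672 + 5.132669 + 5.685772) = 4.38·15.674114 = 68.652619 m
LRL: c = (6 − d² + 2cos(α−β) − 2d(sin α − sin β))/8 = -0.793726; p = 2π − arccos c = 3.795478 rad; φ = atan2(cos β − cos α, d + sin α − sin β) = -0.066079 rad; t = (φ − α + p/2) mod 2π = 5.710312 rad, q = (β − α − t + p) mod 2π = 5.242761 rad → L = 4.38·(5.710312 + 3.795478 + 5.242761) = 4.38·14.748552 = 64.598657 m
Shortest: RSR with L = 33.222214 m ≈ 33.2222 m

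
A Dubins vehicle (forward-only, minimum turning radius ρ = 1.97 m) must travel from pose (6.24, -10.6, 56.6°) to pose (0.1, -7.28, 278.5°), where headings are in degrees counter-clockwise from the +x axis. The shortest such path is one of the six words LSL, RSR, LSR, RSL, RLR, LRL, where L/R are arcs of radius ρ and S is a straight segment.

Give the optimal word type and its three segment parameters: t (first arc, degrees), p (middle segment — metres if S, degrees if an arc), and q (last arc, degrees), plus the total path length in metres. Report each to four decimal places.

LSL: t = 78.6287°, p = 3.5877 m, q = 143.2713°, L = 11.2173 m

Let ψ = atan2(Δy, Δx) = atan2(3.32, -6.14) = 151.5992° be the start→goal bearing.
Normalize: d = |goal − start| / ρ = 6.980115/1.97 = 3.543205, α = (θ_start − ψ) mod 360° = 265.0008° = 4.625137 rad, β = (θ_goal − ψ) mod 360° = 126.9008° = 2.214837 rad.
Common terms: sin α = -0.996196, cos α = -0.087141, sin β = 0.799676, cos β = -0.600432, cos(α−β) = -0.744312, d² = 12.554304. Work in radians in the unit-radius frame; every candidate has L = ρ·(t + p + q).
LSL: p² = 2 + d² − 2cos(α−β) + 2d(sin α − sin β) = 3.316641; p = √p² = 1.821165; φ = atan2(cos β − cos α, d + sin α − sin β) = -0.285719 rad; t = (φ − α) mod 2π = 1.372329 rad, q = (β − φ) mod 2π = 2.500556 rad → L = 1.97·(1.372329 + 1.821165 + 2.500556) = 1.97·5.694050 = 11.217279 m
RSR: p² = 2 + d² − 2cos(α−β) + 2d(sin β − sin α) = 28.769214; p = √p² = 5.363694; φ = atan2(cos α − cos β, d − sin α + sin β) = 0.095844 rad; t = (α − φ) mod 2π = 4.529293 rad, q = (φ − β) mod 2π = 4.164192 rad → L = 1.97·(4.529293 + 5.363694 + 4.164192) = 1.97·14.057179 = 27.692643 m
LSR: p² = d² − 2 + 2cos(α−β) + 2d(sin α + sin β) = 7.673060; p = √p² = 2.770029; φ = atan2(−cos α − cos β, d + sin α + sin β) − atan2(−2, p) = 0.827978 rad; t = (φ − α) mod 2π = 2.486026 rad, q = (φ − β) mod 2π = 4.896326 rad → L = 1.97·(2.486026 + 2.770029 + 4.896326) = 1.97·10.152381 = 20.000190 m
RSL: p² = d² − 2 + 2cos(α−β) − 2d(sin α + sin β) = 10.458302; p = √p² = 3.233930; φ = atan2(cos α + cos β, d − sin α − sin β) − atan2(2, p) = -0.735696 rad; t = (α − φ) mod 2π = 5.360833 rad, q = (β − φ) mod 2π = 2.950533 rad → L = 1.97·(5.360833 + 3.233930 + 2.950533) = 1.97·11.545296 = 22.744233 m
RLR: c = (6 − d² + 2cos(α−β) + 2d(sin α − sin β))/8 = -2.596152, |c| > 1 → infeasible
LRL: c = (6 − d² + 2cos(α−β) − 2d(sin α − sin β))/8 = 0.585420; p = 2π − arccos c = 5.337787 rad; φ = atan2(cos β − cos α, d + sin α − sin β) = -0.285719 rad; t = (φ − α + p/2) mod 2π = 4.041223 rad, q = (β − α − t + p) mod 2π = 5.169450 rad → L = 1.97·(4.041223 + 5.337787 + 5.169450) = 1.97·14.548459 = 28.660465 m
Shortest: LSL with L = 11.217279 m ≈ 11.2173 m
Convert LSL to answer units (arcs ×180/π): t = 1.372329·180/π = 78.6287°, p = ρ·p = 1.97·1.821165 = 3.5877 m, q = 2.500556·180/π = 143.2713°, L = 11.2173 m.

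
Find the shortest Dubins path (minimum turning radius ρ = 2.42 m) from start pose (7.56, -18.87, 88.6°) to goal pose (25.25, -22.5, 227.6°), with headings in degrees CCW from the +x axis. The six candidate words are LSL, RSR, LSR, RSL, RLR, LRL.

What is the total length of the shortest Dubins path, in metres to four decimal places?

22.9567 m

Let ψ = atan2(Δy, Δx) = atan2(-3.63, 17.69) = -11.5962° be the start→goal bearing.
Normalize: d = |goal − start| / ρ = 18.058599/2.42 = 7.462231, α = (θ_start − ψ) mod 360° = 100.1962° = 1.748753 rad, β = (θ_goal − ψ) mod 360° = 239.1962° = 4.174761 rad.
Common terms: sin α = 0.984207, cos α = -0.177019, sin β = -0.858926, cos β = -0.512100, cos(α−β) = -0.754710, d² = 55.684892. Work in radians in the unit-radius frame; every candidate has L = ρ·(t + p + q).
LSL: p² = 2 + d² − 2cos(α−β) + 2d(sin α − sin β) = 86.702080; p = √p² = 9.311395; φ = atan2(cos β − cos α, d + sin α − sin β) = -0.035994 rad; t = (φ − α) mod 2π = 4.498438 rad, q = (β − φ) mod 2π = 4.210755 rad → L = 2.42·(4.498438 + 9.311395 + 4.210755) = 2.42·18.020588 = 43.609823 m
RSR: p² = 2 + d² − 2cos(α−β) + 2d(sin β − sin α) = 31.686542; p = √p² = 5.629080; φ = atan2(cos α − cos β, d − sin α + sin β) = 0.059562 rad; t = (α − φ) mod 2π = 1.689191 rad, q = (φ − β) mod 2π = 2.167987 rad → L = 2.42·(1.689191 + 5.629080 + 2.167987) = 2.42·9.486258 = 22.956744 m
LSR: p² = d² − 2 + 2cos(α−β) + 2d(sin α + sin β) = 54.045237; p = √p² = 7.351547; φ = atan2(−cos α − cos β, d + sin α + sin β) − atan2(−2, p) = 0.356197 rad; t = (φ − α) mod 2π = 4.890630 rad, q = (φ − β) mod 2π = 2.464622 rad → L = 2.42·(4.890630 + 7.351547 + 2.464622) = 2.42·14.706798 = 35.590452 m
RSL: p² = d² − 2 + 2cos(α−β) − 2d(sin α + sin β) = 50.305708; p = √p² = 7.092652; φ = atan2(cos α + cos β, d − sin α − sin β) − atan2(2, p) = -0.368495 rad; t = (α − φ) mod 2π = 2.117248 rad, q = (β − φ) mod 2π = 4.543256 rad → L = 2.42·(2.117248 + 7.092652 + 4.543256) = 2.42·13.753156 = 33.282637 m
RLR: c = (6 − d² + 2cos(α−β) + 2d(sin α − sin β))/8 = -2.960818, |c| > 1 → infeasible
LRL: c = (6 − d² + 2cos(α−β) − 2d(sin α − sin β))/8 = -9.837760, |c| > 1 → infeasible
Shortest: RSR with L = 22.956744 m ≈ 22.9567 m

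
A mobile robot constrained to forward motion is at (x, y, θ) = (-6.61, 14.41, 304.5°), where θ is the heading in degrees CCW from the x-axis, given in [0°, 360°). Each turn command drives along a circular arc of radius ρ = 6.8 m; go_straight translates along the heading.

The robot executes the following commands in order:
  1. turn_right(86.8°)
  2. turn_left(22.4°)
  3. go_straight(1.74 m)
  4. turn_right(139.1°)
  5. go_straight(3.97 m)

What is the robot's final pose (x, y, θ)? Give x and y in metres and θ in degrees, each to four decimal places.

set_pose: (x, y, θ) = (-6.6100, 14.4100, 304.5000°), ρ = 6.8
turn_right(86.8°): centre at ρ to the right, rotate −86.8° → (-8.0557, 5.1781, 217.7000°)
turn_left(22.4°): centre at ρ to the left, rotate +22.4° → (-9.7922, 3.1875, 240.1000°)
go_straight(1.74): x += 1.74·cos θ, y += 1.74·sin θ → (-10.6596, 1.6791, 240.1000°)
turn_right(139.1°): centre at ρ to the right, rotate −139.1° → (-23.2295, 3.7713, 101.0000°)
go_straight(3.97): x += 3.97·cos θ, y += 3.97·sin θ → (-23.9870, 7.6684, 101.0000°)

(-23.9870, 7.6684, 101.0000°)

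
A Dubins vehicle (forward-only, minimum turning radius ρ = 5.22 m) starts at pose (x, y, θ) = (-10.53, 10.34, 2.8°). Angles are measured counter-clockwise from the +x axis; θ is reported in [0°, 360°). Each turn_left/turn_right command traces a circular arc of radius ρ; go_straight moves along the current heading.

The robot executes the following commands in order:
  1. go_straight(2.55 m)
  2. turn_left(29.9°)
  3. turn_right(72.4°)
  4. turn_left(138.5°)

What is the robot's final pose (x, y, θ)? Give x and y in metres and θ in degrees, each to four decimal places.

set_pose: (x, y, θ) = (-10.5300, 10.3400, 2.8000°), ρ = 5.22
go_straight(2.55): x += 2.55·cos θ, y += 2.55·sin θ → (-7.9830, 10.4646, 2.8000°)
turn_left(29.9°): centre at ρ to the left, rotate +29.9° → (-5.4180, 11.2856, 32.7000°)
turn_right(72.4°): centre at ρ to the right, rotate −72.4° → (0.7364, 10.9092, -39.7000° ≡ 320.3000°)
turn_left(138.5°): centre at ρ to the left, rotate +138.5° → (9.2294, 15.7241, 458.8000° ≡ 98.8000°)

(9.2294, 15.7241, 98.8000°)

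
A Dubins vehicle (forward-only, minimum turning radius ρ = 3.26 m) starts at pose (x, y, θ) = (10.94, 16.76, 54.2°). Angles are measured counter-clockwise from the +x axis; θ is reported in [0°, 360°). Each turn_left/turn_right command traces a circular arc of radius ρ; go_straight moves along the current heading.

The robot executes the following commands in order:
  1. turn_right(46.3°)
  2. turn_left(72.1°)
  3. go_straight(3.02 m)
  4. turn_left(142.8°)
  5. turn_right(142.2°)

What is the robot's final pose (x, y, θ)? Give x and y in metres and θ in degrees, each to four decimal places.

set_pose: (x, y, θ) = (10.9400, 16.7600, 54.2000°), ρ = 3.26
turn_right(46.3°): centre at ρ to the right, rotate −46.3° → (13.1360, 18.0821, 7.9000°)
turn_left(72.1°): centre at ρ to the left, rotate +72.1° → (15.8984, 20.7451, 80.0000°)
go_straight(3.02): x += 3.02·cos θ, y += 3.02·sin θ → (16.4228, 23.7192, 80.0000°)
turn_left(142.8°): centre at ρ to the left, rotate +142.8° → (10.9974, 26.6772, 222.8000°)
turn_right(142.2°): centre at ρ to the right, rotate −142.2° → (5.5662, 29.6016, 80.6000°)

(5.5662, 29.6016, 80.6000°)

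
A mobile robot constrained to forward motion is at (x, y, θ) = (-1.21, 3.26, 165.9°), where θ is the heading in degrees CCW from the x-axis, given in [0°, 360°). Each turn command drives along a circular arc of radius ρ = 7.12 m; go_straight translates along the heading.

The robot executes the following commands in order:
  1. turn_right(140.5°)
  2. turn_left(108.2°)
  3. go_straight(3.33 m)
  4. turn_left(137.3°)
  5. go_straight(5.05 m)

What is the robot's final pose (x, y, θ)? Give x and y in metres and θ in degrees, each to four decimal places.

set_pose: (x, y, θ) = (-1.2100, 3.2600, 165.9000°), ρ = 7.12
turn_right(140.5°): centre at ρ to the right, rotate −140.5° → (-2.5295, 16.5972, 25.4000°)
turn_left(108.2°): centre at ρ to the left, rotate +108.2° → (-0.4274, 27.9391, 133.6000°)
go_straight(3.33): x += 3.33·cos θ, y += 3.33·sin θ → (-2.7238, 30.3506, 133.6000°)
turn_left(137.3°): centre at ρ to the left, rotate +137.3° → (-14.9991, 25.3286, 270.9000°)
go_straight(5.05): x += 5.05·cos θ, y += 5.05·sin θ → (-14.9197, 20.2793, 270.9000°)

(-14.9197, 20.2793, 270.9000°)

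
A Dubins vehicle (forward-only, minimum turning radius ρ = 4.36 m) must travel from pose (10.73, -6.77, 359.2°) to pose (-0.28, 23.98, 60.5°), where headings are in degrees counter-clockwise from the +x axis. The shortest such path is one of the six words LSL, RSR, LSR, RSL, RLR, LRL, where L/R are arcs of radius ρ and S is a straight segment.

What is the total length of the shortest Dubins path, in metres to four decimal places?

38.5262 m

Let ψ = atan2(Δy, Δx) = atan2(30.75, -11.01) = 109.6998° be the start→goal bearing.
Normalize: d = |goal − start| / ρ = 32.661638/4.36 = 7.491201, α = (θ_start − ψ) mod 360° = 249.5002° = 4.354599 rad, β = (θ_goal − ψ) mod 360° = 310.8002° = 5.424486 rad.
Common terms: sin α = -0.936673, cos α = -0.350205, sin β = -0.756993, cos β = 0.653423, cos(α−β) = 0.480223, d² = 56.118098. Work in radians in the unit-radius frame; every candidate has L = ρ·(t + p + q).
LSL: p² = 2 + d² − 2cos(α−β) + 2d(sin α − sin β) = 54.465615; p = √p² = 7.380082; φ = atan2(cos β − cos α, d + sin α − sin β) = 0.136414 rad; t = (φ − α) mod 2π = 2.065000 rad, q = (β − φ) mod 2π = 5.288072 rad → L = 4.36·(2.065000 + 7.380082 + 5.288072) = 4.36·14.733154 = 64.236554 m
RSR: p² = 2 + d² − 2cos(α−β) + 2d(sin β − sin α) = 59.849687; p = √p² = 7.736258; φ = atan2(cos α − cos β, d − sin α + sin β) = -0.130097 rad; t = (α − φ) mod 2π = 4.484696 rad, q = (φ − β) mod 2π = 0.728602 rad → L = 4.36·(4.484696 + 7.736258 + 0.728602) = 4.36·12.949556 = 56.460066 m
LSR: p² = d² − 2 + 2cos(α−β) + 2d(sin α + sin β) = 29.703353; p = √p² = 5.450078; φ = atan2(−cos α − cos β, d + sin α + sin β) − atan2(−2, p) = 0.299456 rad; t = (φ − α) mod 2π = 2.228042 rad, q = (φ − β) mod 2π = 1.158155 rad → L = 4.36·(2.228042 + 5.450078 + 1.158155) = 4.36·8.836276 = 38.526163 m
RSL: p² = d² − 2 + 2cos(α−β) − 2d(sin α + sin β) = 80.453738; p = √p² = 8.969601; φ = atan2(cos α + cos β, d − sin α − sin β) − atan2(2, p) = -0.186386 rad; t = (α − φ) mod 2π = 4.540985 rad, q = (β − φ) mod 2π = 5.610872 rad → L = 4.36·(4.540985 + 8.969601 + 5.610872) = 4.36·19.121457 = 83.369555 m
RLR: c = (6 − d² + 2cos(α−β) + 2d(sin α − sin β))/8 = -6.481211, |c| > 1 → infeasible
LRL: c = (6 − d² + 2cos(α−β) − 2d(sin α − sin β))/8 = -5.808202, |c| > 1 → infeasible
Shortest: LSR with L = 38.526163 m ≈ 38.5262 m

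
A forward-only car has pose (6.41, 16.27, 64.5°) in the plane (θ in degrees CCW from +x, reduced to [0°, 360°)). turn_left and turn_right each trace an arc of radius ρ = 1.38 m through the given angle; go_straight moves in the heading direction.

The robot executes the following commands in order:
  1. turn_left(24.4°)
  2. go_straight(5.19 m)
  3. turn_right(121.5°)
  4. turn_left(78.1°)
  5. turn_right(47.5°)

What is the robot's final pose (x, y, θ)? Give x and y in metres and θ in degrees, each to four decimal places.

(11.5273, 23.7700, 358.0000°)

set_pose: (x, y, θ) = (6.4100, 16.2700, 64.5000°), ρ = 1.38
turn_left(24.4°): centre at ρ to the left, rotate +24.4° → (6.5442, 16.8376, 88.9000°)
go_straight(5.19): x += 5.19·cos θ, y += 5.19·sin θ → (6.6438, 22.0267, 88.9000°)
turn_right(121.5°): centre at ρ to the right, rotate −121.5° → (8.7671, 23.1627, -32.6000° ≡ 327.4000°)
turn_left(78.1°): centre at ρ to the left, rotate +78.1° → (10.4949, 23.3581, 405.5000° ≡ 45.5000°)
turn_right(47.5°): centre at ρ to the right, rotate −47.5° → (11.5273, 23.7700, -2.0000° ≡ 358.0000°)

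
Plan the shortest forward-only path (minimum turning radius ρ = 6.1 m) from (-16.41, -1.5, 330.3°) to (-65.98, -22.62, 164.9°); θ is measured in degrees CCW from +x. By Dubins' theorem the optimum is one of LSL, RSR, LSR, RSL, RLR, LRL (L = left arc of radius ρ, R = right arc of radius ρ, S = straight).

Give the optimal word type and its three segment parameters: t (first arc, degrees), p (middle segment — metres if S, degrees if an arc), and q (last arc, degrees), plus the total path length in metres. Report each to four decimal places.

Let ψ = atan2(Δy, Δx) = atan2(-21.12, -49.57) = -156.9229° be the start→goal bearing.
Normalize: d = |goal − start| / ρ = 53.881716/6.1 = 8.833068, α = (θ_start − ψ) mod 360° = 127.2229° = 2.220458 rad, β = (θ_goal − ψ) mod 360° = 321.8229° = 5.616869 rad.
Common terms: sin α = 0.796288, cos α = -0.604917, sin β = -0.618094, cos β = 0.786104, cos(α−β) = -0.967709, d² = 78.023093. Work in radians in the unit-radius frame; every candidate has L = ρ·(t + p + q).
LSL: p² = 2 + d² − 2cos(α−β) + 2d(sin α − sin β) = 106.945192; p = √p² = 10.341431; φ = atan2(cos β − cos α, d + sin α − sin β) = 0.134918 rad; t = (φ − α) mod 2π = 4.197646 rad, q = (β − φ) mod 2π = 5.481950 rad → L = 6.1·(4.197646 + 10.341431 + 5.481950) = 6.1·20.021027 = 122.128264 m
RSR: p² = 2 + d² − 2cos(α−β) + 2d(sin β − sin α) = 56.971832; p = √p² = 7.547969; φ = atan2(cos α − cos β, d − sin α + sin β) = -0.185350 rad; t = (α − φ) mod 2π = 2.405808 rad, q = (φ − β) mod 2π = 0.480966 rad → L = 6.1·(2.405808 + 7.547969 + 0.480966) = 6.1·10.434743 = 63.651934 m
LSR: p² = d² − 2 + 2cos(α−β) + 2d(sin α + sin β) = 77.235673; p = √p² = 8.788383; φ = atan2(−cos α − cos β, d + sin α + sin β) − atan2(−2, p) = 0.203658 rad; t = (φ − α) mod 2π = 4.266385 rad, q = (φ − β) mod 2π = 0.869975 rad → L = 6.1·(4.266385 + 8.788383 + 0.869975) = 6.1·13.924743 = 84.940931 m
RSL: p² = d² − 2 + 2cos(α−β) − 2d(sin α + sin β) = 70.939677; p = √p² = 8.422570; φ = atan2(cos α + cos β, d − sin α − sin β) − atan2(2, p) = -0.212208 rad; t = (α − φ) mod 2π = 2.432666 rad, q = (β − φ) mod 2π = 5.829077 rad → L = 6.1·(2.432666 + 8.422570 + 5.829077) = 6.1·16.684312 = 101.774304 m
RLR: c = (6 − d² + 2cos(α−β) + 2d(sin α − sin β))/8 = -6.121479, |c| > 1 → infeasible
LRL: c = (6 − d² + 2cos(α−β) − 2d(sin α − sin β))/8 = -12.368149, |c| > 1 → infeasible
Shortest: RSR with L = 63.651934 m ≈ 63.6519 m
Convert RSR to answer units (arcs ×180/π): t = 2.405808·180/π = 137.8427°, p = ρ·p = 6.1·7.547969 = 46.0426 m, q = 0.480966·180/π = 27.5573°, L = 63.6519 m.

RSR: t = 137.8427°, p = 46.0426 m, q = 27.5573°, L = 63.6519 m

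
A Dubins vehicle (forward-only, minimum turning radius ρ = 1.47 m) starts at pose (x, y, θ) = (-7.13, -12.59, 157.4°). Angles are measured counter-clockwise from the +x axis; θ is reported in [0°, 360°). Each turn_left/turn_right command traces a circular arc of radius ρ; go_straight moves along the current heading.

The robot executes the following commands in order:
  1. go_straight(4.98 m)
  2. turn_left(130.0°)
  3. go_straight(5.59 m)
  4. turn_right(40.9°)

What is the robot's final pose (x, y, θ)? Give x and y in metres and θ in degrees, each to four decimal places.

set_pose: (x, y, θ) = (-7.1300, -12.5900, 157.4000°), ρ = 1.47
go_straight(4.98): x += 4.98·cos θ, y += 4.98·sin θ → (-11.7276, -10.6762, 157.4000°)
turn_left(130.0°): centre at ρ to the left, rotate +130.0° → (-13.6952, -12.4729, 287.4000°)
go_straight(5.59): x += 5.59·cos θ, y += 5.59·sin θ → (-12.0236, -17.8071, 287.4000°)
turn_right(40.9°): centre at ρ to the right, rotate −40.9° → (-12.0783, -18.8329, 246.5000°)

(-12.0783, -18.8329, 246.5000°)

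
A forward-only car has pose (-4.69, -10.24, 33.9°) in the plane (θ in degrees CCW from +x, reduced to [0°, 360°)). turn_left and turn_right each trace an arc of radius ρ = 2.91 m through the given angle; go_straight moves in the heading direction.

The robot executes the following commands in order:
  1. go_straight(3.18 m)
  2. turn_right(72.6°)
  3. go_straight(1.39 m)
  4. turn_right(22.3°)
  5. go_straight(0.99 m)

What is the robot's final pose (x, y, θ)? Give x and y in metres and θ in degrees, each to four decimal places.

(3.6824, -11.2059, 299.0000°)

set_pose: (x, y, θ) = (-4.6900, -10.2400, 33.9000°), ρ = 2.91
go_straight(3.18): x += 3.18·cos θ, y += 3.18·sin θ → (-2.0506, -8.4664, 33.9000°)
turn_right(72.6°): centre at ρ to the right, rotate −72.6° → (1.3919, -8.6107, -38.7000° ≡ 321.3000°)
go_straight(1.39): x += 1.39·cos θ, y += 1.39·sin θ → (2.4767, -9.4797, 321.3000°)
turn_right(22.3°): centre at ρ to the right, rotate −22.3° → (3.2024, -10.3400, 299.0000°)
go_straight(0.99): x += 0.99·cos θ, y += 0.99·sin θ → (3.6824, -11.2059, 299.0000°)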